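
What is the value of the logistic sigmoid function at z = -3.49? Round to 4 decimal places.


Compute exp(3.4900) = 32.7859.
Sigmoid = 1 / (1 + 32.7859) = 1 / 33.7859 = 0.0296.

0.0296


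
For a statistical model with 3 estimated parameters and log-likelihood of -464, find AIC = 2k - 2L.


Compute:
2k = 2*3 = 6.
-2*loglik = -2*(-464) = 928.
AIC = 6 + 928 = 934.

934


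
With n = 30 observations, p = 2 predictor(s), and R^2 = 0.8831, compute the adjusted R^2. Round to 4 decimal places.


Adjusted R^2 = 1 - (1 - R^2) * (n-1)/(n-p-1).
(1 - R^2) = 0.1169.
(n-1)/(n-p-1) = 29/27.
(1 - R^2) * (n-1) = 0.1169 * 29 = 3.3901.
Divide by (n-p-1): 3.3901 / 27 = 0.1256.
Adj R^2 = 1 - 0.1256 = 0.8744.

0.8744


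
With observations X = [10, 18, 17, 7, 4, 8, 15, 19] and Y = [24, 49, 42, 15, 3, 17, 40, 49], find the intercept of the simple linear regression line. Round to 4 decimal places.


Compute b1 = 3.0429 from the OLS formula.
With xbar = 12.2500 and ybar = 29.8750, the intercept is:
b0 = 29.8750 - 3.0429 * 12.2500 = -7.4000.

-7.4000


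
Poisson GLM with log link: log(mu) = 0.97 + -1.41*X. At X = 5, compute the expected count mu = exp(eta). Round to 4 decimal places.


Compute eta = 0.97 + -1.41 * 5 = -6.0800.
Apply inverse link: mu = e^-6.0800 = 0.0023.

0.0023


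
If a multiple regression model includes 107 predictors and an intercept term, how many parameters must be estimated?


Each predictor gets one coefficient, plus one intercept.
Total parameters = 107 + 1 = 108.

108


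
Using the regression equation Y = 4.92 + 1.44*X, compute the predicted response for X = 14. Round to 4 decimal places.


Plug X = 14 into Y = 4.92 + 1.44*X:
Y = 4.92 + 20.1600 = 25.0800.

25.0800


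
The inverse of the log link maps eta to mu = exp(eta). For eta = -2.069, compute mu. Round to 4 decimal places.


The inverse log link gives:
mu = exp(-2.069) = 0.1263.

0.1263


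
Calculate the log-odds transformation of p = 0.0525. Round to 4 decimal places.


The odds are p/(1-p) = 0.0525 / 0.9475 = 0.0554.
logit(p) = ln(0.0554) = -2.8930.

-2.8930


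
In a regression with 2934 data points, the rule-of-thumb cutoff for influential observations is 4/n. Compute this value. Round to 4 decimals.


The threshold is 4/n.
4/2934 = 0.0014.

0.0014


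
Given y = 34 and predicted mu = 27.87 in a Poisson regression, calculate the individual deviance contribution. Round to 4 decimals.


First: ln(34/27.87) = 0.198810.
Then: 34 * 0.198810 = 6.759540.
y - mu = 34 - 27.87 = 6.13.
D = 2(6.759540 - 6.13) = 1.259080, which rounds to 1.2591.

1.2591


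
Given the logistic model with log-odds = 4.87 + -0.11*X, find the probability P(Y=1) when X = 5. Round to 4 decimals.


z = 4.87 + -0.11 * 5 = 4.3200.
Sigmoid: P = 1 / (1 + exp(-4.3200)) = 0.9869.

0.9869


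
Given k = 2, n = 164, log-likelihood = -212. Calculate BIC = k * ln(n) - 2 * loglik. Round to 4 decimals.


ln(164) = 5.099866.
k * ln(n) = 2 * 5.099866 = 10.199732.
-2L = 424.
BIC = 10.199732 + 424 = 434.199732, which rounds to 434.1997.

434.1997


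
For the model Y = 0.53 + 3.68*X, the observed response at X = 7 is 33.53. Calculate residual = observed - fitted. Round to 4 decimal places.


Fitted value at X = 7 is yhat = 0.53 + 3.68*7 = 26.2900.
Residual = 33.53 - 26.2900 = 7.2400.

7.2400


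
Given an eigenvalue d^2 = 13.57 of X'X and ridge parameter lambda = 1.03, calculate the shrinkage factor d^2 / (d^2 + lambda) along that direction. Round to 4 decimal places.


Compute the denominator: 13.57 + 1.03 = 14.6000.
Shrinkage factor = 13.57 / 14.6000 = 0.9295.

0.9295


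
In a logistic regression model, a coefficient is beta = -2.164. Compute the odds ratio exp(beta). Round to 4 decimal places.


exp(-2.164) = 0.1149.
So the odds ratio is 0.1149.

0.1149


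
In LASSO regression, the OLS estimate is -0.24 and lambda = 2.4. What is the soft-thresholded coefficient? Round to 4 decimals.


Absolute value: |-0.24| = 0.24.
Compare to lambda = 2.4.
Since |beta| <= lambda, the coefficient is set to 0.

0.0000


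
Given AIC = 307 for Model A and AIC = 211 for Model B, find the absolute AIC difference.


Compute |307 - 211| = 96.
Model B has the smaller AIC.

96


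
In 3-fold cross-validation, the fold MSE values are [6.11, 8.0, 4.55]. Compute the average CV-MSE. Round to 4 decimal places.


Add all fold MSEs: 18.6600.
Divide by k = 3: 18.6600/3 = 6.2200.

6.2200


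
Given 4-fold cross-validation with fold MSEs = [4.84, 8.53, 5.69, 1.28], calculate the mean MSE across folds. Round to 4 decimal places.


Total MSE across folds = 20.3400.
CV-MSE = 20.3400/4 = 5.0850.

5.0850


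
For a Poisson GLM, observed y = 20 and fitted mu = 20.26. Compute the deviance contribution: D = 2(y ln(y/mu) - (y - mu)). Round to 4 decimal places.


First: ln(20/20.26) = -0.012916.
Then: 20 * -0.012916 = -0.258320.
y - mu = 20 - 20.26 = -0.26.
D = 2(-0.258320 - -0.26) = 0.003360, which rounds to 0.0034.

0.0034


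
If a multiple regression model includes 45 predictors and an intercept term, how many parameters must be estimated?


Including the intercept, the model has 45 predictor coefficients + 1 intercept.
Total = 46.

46


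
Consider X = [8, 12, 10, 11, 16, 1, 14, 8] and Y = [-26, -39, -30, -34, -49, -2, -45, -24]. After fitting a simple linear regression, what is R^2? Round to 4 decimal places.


After computing the OLS fit (b0=0.9298, b1=-3.2055):
SSres = 8.7106, SStot = 1508.8750.
R^2 = 1 - 8.7106/1508.8750 = 0.9942.

0.9942


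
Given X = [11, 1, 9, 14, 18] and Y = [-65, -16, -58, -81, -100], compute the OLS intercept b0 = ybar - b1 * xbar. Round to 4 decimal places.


Compute b1 = -4.9318 from the OLS formula.
With xbar = 10.6000 and ybar = -64.0000, the intercept is:
b0 = -64.0000 - -4.9318 * 10.6000 = -11.7233.

-11.7233


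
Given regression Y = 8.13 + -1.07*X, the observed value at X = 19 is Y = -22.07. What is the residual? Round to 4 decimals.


Fitted value at X = 19 is yhat = 8.13 + -1.07*19 = -12.2000.
Residual = -22.07 - -12.2000 = -9.8700.

-9.8700


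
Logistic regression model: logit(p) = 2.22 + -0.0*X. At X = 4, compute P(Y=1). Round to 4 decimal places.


z = 2.22 + -0.0 * 4 = 2.2200.
Sigmoid: P = 1 / (1 + exp(-2.2200)) = 0.9020.

0.9020


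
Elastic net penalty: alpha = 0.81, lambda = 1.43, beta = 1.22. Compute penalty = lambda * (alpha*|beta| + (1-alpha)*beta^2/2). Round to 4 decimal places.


alpha * |beta| = 0.81 * 1.22 = 0.9882.
(1-alpha) * beta^2/2 = 0.19 * 1.4884/2 = 0.1414.
Total = 1.43 * (0.9882 + 0.1414) = 1.6153.

1.6153


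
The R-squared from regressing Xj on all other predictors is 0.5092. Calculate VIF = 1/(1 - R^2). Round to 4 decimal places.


Using VIF = 1/(1 - R^2_j):
1 - 0.5092 = 0.4908.
VIF = 2.0375.

2.0375


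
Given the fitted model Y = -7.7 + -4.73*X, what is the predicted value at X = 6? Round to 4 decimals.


Plug X = 6 into Y = -7.7 + -4.73*X:
Y = -7.7 + -28.3800 = -36.0800.

-36.0800


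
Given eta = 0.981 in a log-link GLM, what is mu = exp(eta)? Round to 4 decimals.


mu = exp(eta) = exp(0.981).
= 2.6671.

2.6671


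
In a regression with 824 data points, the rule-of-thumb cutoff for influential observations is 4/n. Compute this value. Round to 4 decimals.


Cook's distance cutoff = 4/n = 4/824.
= 0.0049.

0.0049


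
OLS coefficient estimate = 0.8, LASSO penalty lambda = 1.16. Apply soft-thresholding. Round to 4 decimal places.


Check: |0.8| = 0.8 vs lambda = 1.16.
Since |beta| <= lambda, the coefficient is set to 0.
Soft-thresholded coefficient = 0.0000.

0.0000


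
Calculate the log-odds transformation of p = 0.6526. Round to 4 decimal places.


Compute the odds: 0.6526/0.3474 = 1.8785.
Take the natural log: ln(1.8785) = 0.6305.

0.6305


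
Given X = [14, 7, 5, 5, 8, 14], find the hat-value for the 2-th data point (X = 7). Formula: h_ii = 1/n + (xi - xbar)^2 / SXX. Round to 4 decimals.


n = 6, xbar = 8.8333.
SXX = sum((xi - xbar)^2) = 86.8333.
h = 1/6 + (7 - 8.8333)^2 / 86.8333 = 0.2054.

0.2054


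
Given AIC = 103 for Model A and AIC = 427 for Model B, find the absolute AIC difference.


Absolute difference = |103 - 427| = 324.
The model with lower AIC (A) is preferred.

324


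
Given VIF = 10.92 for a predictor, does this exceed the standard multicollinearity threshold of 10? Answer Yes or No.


Check: VIF = 10.92 vs threshold = 10.
Since 10.92 >= 10, the answer is Yes.

Yes


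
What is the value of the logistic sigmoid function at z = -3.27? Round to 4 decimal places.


Compute exp(3.2700) = 26.3113.
Sigmoid = 1 / (1 + 26.3113) = 1 / 27.3113 = 0.0366.

0.0366


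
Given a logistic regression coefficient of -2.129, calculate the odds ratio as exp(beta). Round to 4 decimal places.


exp(-2.129) = 0.1190.
So the odds ratio is 0.1190.

0.1190


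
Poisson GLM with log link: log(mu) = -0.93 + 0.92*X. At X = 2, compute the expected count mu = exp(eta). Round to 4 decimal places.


Linear predictor: eta = -0.93 + (0.92)(2) = 0.9100.
Expected count: mu = exp(0.9100) = 2.4843.

2.4843


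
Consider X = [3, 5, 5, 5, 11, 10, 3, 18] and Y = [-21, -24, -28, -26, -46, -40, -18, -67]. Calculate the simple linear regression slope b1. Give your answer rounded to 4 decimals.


The sample means are xbar = 7.5000 and ybar = -33.7500.
Compute S_xx = 188.0000 and S_xy = -594.0000.
Slope b1 = S_xy / S_xx = -594.0000 / 188.0000 = -3.1596.

-3.1596


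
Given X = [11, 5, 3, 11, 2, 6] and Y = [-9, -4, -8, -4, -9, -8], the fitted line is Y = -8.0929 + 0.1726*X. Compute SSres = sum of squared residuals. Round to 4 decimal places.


For each point, residual = actual - predicted.
Residuals: [-2.8057, 3.2299, -0.4249, 2.1943, -1.2523, -0.9427].
Sum of squared residuals = 25.7566.

25.7566


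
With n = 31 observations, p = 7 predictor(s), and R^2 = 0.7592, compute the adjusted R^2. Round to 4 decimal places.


Plug in: Adj R^2 = 1 - (1 - 0.7592) * 30/23.
= 1 - 0.2408 * 30/23
= 1 - 7.2240 / 23
= 1 - 0.3141 = 0.6859.

0.6859


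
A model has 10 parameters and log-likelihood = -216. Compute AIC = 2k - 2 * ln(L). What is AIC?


AIC = 2k - 2*loglik = 2(10) - 2(-216).
= 20 + 432 = 452.

452


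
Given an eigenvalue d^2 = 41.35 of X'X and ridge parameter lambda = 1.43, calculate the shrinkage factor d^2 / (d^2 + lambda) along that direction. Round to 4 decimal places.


d^2 + lambda = 41.35 + 1.43 = 42.7800.
Shrinkage factor = 41.35/42.7800 = 0.9666.

0.9666


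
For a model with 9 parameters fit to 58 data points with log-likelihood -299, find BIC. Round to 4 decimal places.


Compute k*ln(n) = 9*ln(58) = 9*4.060443 = 36.543987.
Then -2*loglik = 598.
BIC = 36.543987 + 598 = 634.543987, which rounds to 634.5440.

634.5440


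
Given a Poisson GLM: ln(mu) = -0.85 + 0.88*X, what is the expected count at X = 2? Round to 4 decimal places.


eta = -0.85 + 0.88 * 2 = 0.9100.
mu = exp(0.9100) = 2.4843.

2.4843


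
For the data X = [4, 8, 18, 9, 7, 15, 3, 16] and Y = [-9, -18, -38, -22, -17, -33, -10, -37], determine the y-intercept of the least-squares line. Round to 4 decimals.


The slope is b1 = -2.0446.
Sample means are xbar = 10.0000 and ybar = -23.0000.
Intercept: b0 = -23.0000 - (-2.0446)(10.0000) = -2.5536.

-2.5536


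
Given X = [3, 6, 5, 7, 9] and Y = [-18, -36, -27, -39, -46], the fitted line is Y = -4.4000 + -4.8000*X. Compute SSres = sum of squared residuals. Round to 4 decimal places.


For each point, residual = actual - predicted.
Residuals: [0.8000, -2.8000, 1.4000, -1.0000, 1.6000].
Sum of squared residuals = 14.0000.

14.0000


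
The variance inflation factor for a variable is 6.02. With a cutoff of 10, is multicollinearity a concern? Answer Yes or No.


Compare VIF = 6.02 to the threshold of 10.
6.02 < 10, so the answer is No.

No


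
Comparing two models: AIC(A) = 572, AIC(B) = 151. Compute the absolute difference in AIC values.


Absolute difference = |572 - 151| = 421.
The model with lower AIC (B) is preferred.

421


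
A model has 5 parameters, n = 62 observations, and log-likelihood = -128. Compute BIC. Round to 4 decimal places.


Compute k*ln(n) = 5*ln(62) = 5*4.127134 = 20.635670.
Then -2*loglik = 256.
BIC = 20.635670 + 256 = 276.635670, which rounds to 276.6357.

276.6357


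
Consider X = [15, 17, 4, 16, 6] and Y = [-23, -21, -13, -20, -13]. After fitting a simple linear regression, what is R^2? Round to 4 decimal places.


After computing the OLS fit (b0=-9.6032, b1=-0.7239):
SSres = 9.8231, SStot = 88.0000.
R^2 = 1 - 9.8231/88.0000 = 0.8884.

0.8884


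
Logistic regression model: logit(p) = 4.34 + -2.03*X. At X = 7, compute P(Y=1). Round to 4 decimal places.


Compute z = 4.34 + (-2.03)(7) = -9.8700.
exp(-z) = 19341.3390.
P = 1/(1 + 19341.3390) = 0.0001.

0.0001


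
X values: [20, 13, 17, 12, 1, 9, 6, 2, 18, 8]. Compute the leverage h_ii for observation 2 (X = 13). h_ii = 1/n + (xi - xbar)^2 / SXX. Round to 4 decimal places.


n = 10, xbar = 10.6000.
SXX = sum((xi - xbar)^2) = 388.4000.
h = 1/10 + (13 - 10.6000)^2 / 388.4000 = 0.1148.

0.1148


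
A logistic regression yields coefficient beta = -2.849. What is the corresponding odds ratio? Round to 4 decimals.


The odds ratio is computed as:
OR = e^(-2.849) = 0.0579.

0.0579


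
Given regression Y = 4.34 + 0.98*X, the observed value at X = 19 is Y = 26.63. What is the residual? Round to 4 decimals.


Fitted value at X = 19 is yhat = 4.34 + 0.98*19 = 22.9600.
Residual = 26.63 - 22.9600 = 3.6700.

3.6700


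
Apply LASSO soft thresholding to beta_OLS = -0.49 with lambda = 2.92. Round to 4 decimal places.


|beta_OLS| = 0.49.
lambda = 2.92.
Since |beta| <= lambda, the coefficient is set to 0.
Result = 0.0000.

0.0000


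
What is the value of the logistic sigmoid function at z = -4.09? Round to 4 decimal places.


Compute exp(4.0900) = 59.7399.
Sigmoid = 1 / (1 + 59.7399) = 1 / 60.7399 = 0.0165.

0.0165


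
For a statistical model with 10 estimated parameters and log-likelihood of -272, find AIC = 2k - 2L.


Compute:
2k = 2*10 = 20.
-2*loglik = -2*(-272) = 544.
AIC = 20 + 544 = 564.

564


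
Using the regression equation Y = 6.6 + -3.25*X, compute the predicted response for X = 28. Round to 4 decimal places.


Predicted value:
Y = 6.6 + (-3.25)(28) = 6.6 + -91.0000 = -84.4000.

-84.4000


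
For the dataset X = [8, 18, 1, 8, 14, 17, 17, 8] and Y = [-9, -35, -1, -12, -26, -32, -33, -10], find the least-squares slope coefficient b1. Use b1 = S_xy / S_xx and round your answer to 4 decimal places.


Calculate xbar = 11.3750, ybar = -19.7500.
S_xx = 255.8750, S_xy = -550.7500.
Using b1 = S_xy / S_xx = -550.7500 / 255.8750, we get b1 = -2.1524.

-2.1524


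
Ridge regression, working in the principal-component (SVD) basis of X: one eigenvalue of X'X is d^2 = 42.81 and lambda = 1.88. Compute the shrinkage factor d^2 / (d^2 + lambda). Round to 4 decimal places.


Compute the denominator: 42.81 + 1.88 = 44.6900.
Shrinkage factor = 42.81 / 44.6900 = 0.9579.

0.9579


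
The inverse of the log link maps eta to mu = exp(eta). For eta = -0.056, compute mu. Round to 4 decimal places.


Apply the inverse link:
mu = e^-0.056 = 0.9455.

0.9455


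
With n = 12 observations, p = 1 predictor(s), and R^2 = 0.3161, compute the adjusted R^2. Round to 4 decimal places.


Adjusted R^2 = 1 - (1 - R^2) * (n-1)/(n-p-1).
(1 - R^2) = 0.6839.
(n-1)/(n-p-1) = 11/10.
(1 - R^2) * (n-1) = 0.6839 * 11 = 7.5229.
Divide by (n-p-1): 7.5229 / 10 = 0.7523.
Adj R^2 = 1 - 0.7523 = 0.2477.

0.2477


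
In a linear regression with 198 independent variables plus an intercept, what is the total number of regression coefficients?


Including the intercept, the model has 198 predictor coefficients + 1 intercept.
Total = 199.

199


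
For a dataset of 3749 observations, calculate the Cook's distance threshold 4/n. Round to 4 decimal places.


Using the rule of thumb:
Threshold = 4 / 3749 = 0.0011.

0.0011


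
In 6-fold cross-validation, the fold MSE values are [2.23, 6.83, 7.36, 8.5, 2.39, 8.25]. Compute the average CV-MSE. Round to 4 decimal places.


Add all fold MSEs: 35.5600.
Divide by k = 6: 35.5600/6 = 5.9267.

5.9267


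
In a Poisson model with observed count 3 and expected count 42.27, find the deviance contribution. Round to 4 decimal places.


First: ln(3/42.27) = -2.645465.
Then: 3 * -2.645465 = -7.936395.
y - mu = 3 - 42.27 = -39.27.
D = 2(-7.936395 - -39.27) = 62.667210, which rounds to 62.6672.

62.6672


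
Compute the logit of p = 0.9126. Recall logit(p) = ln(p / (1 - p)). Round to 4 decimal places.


Compute the odds: 0.9126/0.0874 = 10.4416.
Take the natural log: ln(10.4416) = 2.3458.

2.3458


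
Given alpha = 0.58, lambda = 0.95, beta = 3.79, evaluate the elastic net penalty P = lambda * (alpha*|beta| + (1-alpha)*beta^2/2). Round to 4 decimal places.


alpha * |beta| = 0.58 * 3.79 = 2.1982.
(1-alpha) * beta^2/2 = 0.42 * 14.3641/2 = 3.0165.
Total = 0.95 * (2.1982 + 3.0165) = 4.9539.

4.9539


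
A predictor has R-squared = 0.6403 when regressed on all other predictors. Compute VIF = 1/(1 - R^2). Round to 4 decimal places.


VIF = 1 / (1 - 0.6403).
= 1 / 0.3597 = 2.7801.

2.7801


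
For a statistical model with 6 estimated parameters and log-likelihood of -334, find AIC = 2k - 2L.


Compute:
2k = 2*6 = 12.
-2*loglik = -2*(-334) = 668.
AIC = 12 + 668 = 680.

680


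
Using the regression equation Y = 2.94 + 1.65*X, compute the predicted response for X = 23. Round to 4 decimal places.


Plug X = 23 into Y = 2.94 + 1.65*X:
Y = 2.94 + 37.9500 = 40.8900.

40.8900


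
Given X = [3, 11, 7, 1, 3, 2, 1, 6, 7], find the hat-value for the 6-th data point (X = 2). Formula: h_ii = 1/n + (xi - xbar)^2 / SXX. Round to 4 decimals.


Mean of X: xbar = 4.5556.
SXX = 92.2222.
For X = 2: h = 1/9 + (2 - 4.5556)^2/92.2222 = 0.1819.

0.1819


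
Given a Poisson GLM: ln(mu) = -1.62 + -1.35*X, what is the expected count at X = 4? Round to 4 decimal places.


Linear predictor: eta = -1.62 + (-1.35)(4) = -7.0200.
Expected count: mu = exp(-7.0200) = 0.0009.

0.0009


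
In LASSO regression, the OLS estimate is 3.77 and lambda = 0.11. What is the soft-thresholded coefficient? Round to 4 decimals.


Absolute value: |3.77| = 3.77.
Compare to lambda = 0.11.
Since |beta| > lambda, coefficient = sign(beta)*(|beta| - lambda) = 3.6600.

3.6600


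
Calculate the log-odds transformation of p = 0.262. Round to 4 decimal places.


1 - p = 0.738.
p/(1-p) = 0.3550.
logit = ln(0.3550) = -1.0356.

-1.0356


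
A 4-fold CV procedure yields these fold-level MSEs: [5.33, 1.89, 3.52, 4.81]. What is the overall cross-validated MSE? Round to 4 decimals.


Sum of fold MSEs = 15.5500.
Average = 15.5500 / 4 = 3.8875.

3.8875


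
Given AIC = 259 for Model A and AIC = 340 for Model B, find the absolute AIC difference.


Absolute difference = |259 - 340| = 81.
The model with lower AIC (A) is preferred.

81


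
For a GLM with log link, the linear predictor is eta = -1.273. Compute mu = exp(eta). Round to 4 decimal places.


The inverse log link gives:
mu = exp(-1.273) = 0.2800.

0.2800


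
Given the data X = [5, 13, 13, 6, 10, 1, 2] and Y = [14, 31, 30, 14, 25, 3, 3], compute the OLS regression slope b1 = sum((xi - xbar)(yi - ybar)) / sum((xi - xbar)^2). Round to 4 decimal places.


First compute the means: xbar = 7.1429, ybar = 17.1429.
Then S_xx = sum((xi - xbar)^2) = 146.8571.
S_xy = sum((xi - xbar)(yi - ybar)) = 348.8571.
b1 = S_xy / S_xx = 348.8571 / 146.8571 = 2.3755.

2.3755


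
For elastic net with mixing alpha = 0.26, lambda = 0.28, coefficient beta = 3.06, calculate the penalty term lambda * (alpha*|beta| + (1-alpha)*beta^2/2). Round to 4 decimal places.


Compute:
L1 = 0.26 * 3.06 = 0.7956.
L2 = 0.74 * 3.06^2 / 2 = 3.4645.
Penalty = 0.28 * (0.7956 + 3.4645) = 1.1928.

1.1928


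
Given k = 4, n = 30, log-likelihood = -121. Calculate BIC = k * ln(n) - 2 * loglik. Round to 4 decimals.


Compute k*ln(n) = 4*ln(30) = 4*3.401197 = 13.604788.
Then -2*loglik = 242.
BIC = 13.604788 + 242 = 255.604788, which rounds to 255.6048.

255.6048


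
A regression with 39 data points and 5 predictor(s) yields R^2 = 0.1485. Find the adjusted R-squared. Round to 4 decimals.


Plug in: Adj R^2 = 1 - (1 - 0.1485) * 38/33.
= 1 - 0.8515 * 38/33
= 1 - 32.3570 / 33
= 1 - 0.9805 = 0.0195.

0.0195


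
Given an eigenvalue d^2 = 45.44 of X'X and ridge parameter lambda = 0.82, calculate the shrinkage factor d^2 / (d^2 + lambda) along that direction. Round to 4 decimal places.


d^2 + lambda = 45.44 + 0.82 = 46.2600.
Shrinkage factor = 45.44/46.2600 = 0.9823.

0.9823


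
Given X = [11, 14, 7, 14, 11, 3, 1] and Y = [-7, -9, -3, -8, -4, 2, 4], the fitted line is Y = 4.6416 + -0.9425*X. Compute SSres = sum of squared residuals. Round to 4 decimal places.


Predicted values from Y = 4.6416 + -0.9425*X.
Residuals: [-1.2741, -0.4466, -1.0441, 0.5534, 1.7259, 0.1859, 0.3009].
SSres = 6.3230.

6.3230


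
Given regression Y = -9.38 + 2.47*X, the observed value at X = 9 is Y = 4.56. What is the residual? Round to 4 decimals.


Fitted value at X = 9 is yhat = -9.38 + 2.47*9 = 12.8500.
Residual = 4.56 - 12.8500 = -8.2900.

-8.2900


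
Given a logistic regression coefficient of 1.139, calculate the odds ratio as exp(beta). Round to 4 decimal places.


The odds ratio is computed as:
OR = e^(1.139) = 3.1236.

3.1236


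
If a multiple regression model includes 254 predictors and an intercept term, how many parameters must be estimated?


Including the intercept, the model has 254 predictor coefficients + 1 intercept.
Total = 255.

255


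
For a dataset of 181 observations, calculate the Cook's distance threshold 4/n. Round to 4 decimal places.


Using the rule of thumb:
Threshold = 4 / 181 = 0.0221.

0.0221


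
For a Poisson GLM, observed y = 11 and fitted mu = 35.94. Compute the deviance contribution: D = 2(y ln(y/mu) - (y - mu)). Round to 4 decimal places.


y/mu = 11/35.94 = 0.306066 (approx.), and ln(11/35.94) = -1.183956.
y * ln(y/mu) = 11 * -1.183956 = -13.023516.
y - mu = -24.94.
D = 2 * (-13.023516 - -24.94) = 23.832968, which rounds to 23.8330.

23.8330


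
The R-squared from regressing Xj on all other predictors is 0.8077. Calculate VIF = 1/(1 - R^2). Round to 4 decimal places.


Using VIF = 1/(1 - R^2_j):
1 - 0.8077 = 0.1923.
VIF = 5.2002.

5.2002


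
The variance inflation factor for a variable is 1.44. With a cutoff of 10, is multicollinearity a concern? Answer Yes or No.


Compare VIF = 1.44 to the threshold of 10.
1.44 < 10, so the answer is No.

No


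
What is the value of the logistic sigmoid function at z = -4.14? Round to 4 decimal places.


First, exp(4.1400) = 62.8028.
Then sigma(z) = 1/(1 + 62.8028) = 0.0157.

0.0157


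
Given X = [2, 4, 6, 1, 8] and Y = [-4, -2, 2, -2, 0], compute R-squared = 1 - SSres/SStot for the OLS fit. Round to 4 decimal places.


Fit the OLS line: b0 = -3.6585, b1 = 0.5854.
SSres = 9.5610.
SStot = 20.8000.
R^2 = 1 - 9.5610/20.8000 = 0.5403.

0.5403


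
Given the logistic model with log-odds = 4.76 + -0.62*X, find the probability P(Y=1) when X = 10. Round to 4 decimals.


Compute z = 4.76 + (-0.62)(10) = -1.4400.
exp(-z) = 4.2207.
P = 1/(1 + 4.2207) = 0.1915.

0.1915


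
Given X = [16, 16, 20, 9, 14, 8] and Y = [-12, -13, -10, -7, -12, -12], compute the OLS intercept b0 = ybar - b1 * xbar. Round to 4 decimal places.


First find the slope: b1 = -0.1335.
Means: xbar = 13.8333, ybar = -11.0000.
b0 = ybar - b1 * xbar = -11.0000 - -0.1335 * 13.8333 = -9.1526.

-9.1526


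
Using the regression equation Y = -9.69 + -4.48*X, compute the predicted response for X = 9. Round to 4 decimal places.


Predicted value:
Y = -9.69 + (-4.48)(9) = -9.69 + -40.3200 = -50.0100.

-50.0100


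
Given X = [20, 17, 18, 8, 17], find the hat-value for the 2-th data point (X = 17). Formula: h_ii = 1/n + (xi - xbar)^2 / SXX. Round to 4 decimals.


Mean of X: xbar = 16.0000.
SXX = 86.0000.
For X = 17: h = 1/5 + (17 - 16.0000)^2/86.0000 = 0.2116.

0.2116


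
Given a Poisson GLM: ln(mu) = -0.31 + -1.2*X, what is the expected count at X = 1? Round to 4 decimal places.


eta = -0.31 + -1.2 * 1 = -1.5100.
mu = exp(-1.5100) = 0.2209.

0.2209


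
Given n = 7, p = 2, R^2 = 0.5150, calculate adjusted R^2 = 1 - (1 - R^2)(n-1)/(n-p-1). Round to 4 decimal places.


Plug in: Adj R^2 = 1 - (1 - 0.5150) * 6/4.
= 1 - 0.4850 * 6/4
= 1 - 2.9100 / 4
= 1 - 0.7275 = 0.2725.

0.2725


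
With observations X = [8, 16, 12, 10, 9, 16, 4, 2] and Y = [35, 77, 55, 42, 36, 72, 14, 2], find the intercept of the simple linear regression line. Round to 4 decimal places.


Compute b1 = 5.1306 from the OLS formula.
With xbar = 9.6250 and ybar = 41.6250, the intercept is:
b0 = 41.6250 - 5.1306 * 9.6250 = -7.7575.

-7.7575


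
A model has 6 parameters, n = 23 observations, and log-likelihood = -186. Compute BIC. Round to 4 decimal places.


Compute k*ln(n) = 6*ln(23) = 6*3.135494 = 18.812964.
Then -2*loglik = 372.
BIC = 18.812964 + 372 = 390.812964, which rounds to 390.8130.

390.8130


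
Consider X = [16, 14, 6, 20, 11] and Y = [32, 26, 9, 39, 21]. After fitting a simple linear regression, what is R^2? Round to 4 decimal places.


After computing the OLS fit (b0=-3.4245, b1=2.1511):
SSres = 2.6619, SStot = 517.2000.
R^2 = 1 - 2.6619/517.2000 = 0.9949.

0.9949


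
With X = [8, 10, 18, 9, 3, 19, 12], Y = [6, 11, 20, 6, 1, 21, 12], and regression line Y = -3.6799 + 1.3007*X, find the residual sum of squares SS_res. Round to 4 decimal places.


Compute predicted values, then residuals = yi - yhat_i.
Residuals: [-0.7257, 1.6729, 0.2673, -2.0264, 0.7778, -0.0334, 0.0715].
SSres = sum(residual^2) = 8.1142.

8.1142


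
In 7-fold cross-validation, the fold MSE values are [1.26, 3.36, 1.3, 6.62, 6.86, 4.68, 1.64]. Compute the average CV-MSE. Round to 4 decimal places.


Add all fold MSEs: 25.7200.
Divide by k = 7: 25.7200/7 = 3.6743.

3.6743


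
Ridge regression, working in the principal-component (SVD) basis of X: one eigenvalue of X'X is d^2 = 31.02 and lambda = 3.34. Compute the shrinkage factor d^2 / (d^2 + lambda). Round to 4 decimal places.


Compute the denominator: 31.02 + 3.34 = 34.3600.
Shrinkage factor = 31.02 / 34.3600 = 0.9028.

0.9028


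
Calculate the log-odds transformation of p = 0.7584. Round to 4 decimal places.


The odds are p/(1-p) = 0.7584 / 0.2416 = 3.1391.
logit(p) = ln(3.1391) = 1.1439.

1.1439


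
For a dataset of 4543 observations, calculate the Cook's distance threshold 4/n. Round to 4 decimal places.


The threshold is 4/n.
4/4543 = 0.0009.

0.0009


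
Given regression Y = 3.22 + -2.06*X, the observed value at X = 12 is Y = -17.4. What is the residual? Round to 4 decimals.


Fitted value at X = 12 is yhat = 3.22 + -2.06*12 = -21.5000.
Residual = -17.4 - -21.5000 = 4.1000.

4.1000


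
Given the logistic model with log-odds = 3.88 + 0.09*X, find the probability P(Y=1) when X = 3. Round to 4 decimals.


Compute z = 3.88 + (0.09)(3) = 4.1500.
exp(-z) = 0.0158.
P = 1/(1 + 0.0158) = 0.9845.

0.9845


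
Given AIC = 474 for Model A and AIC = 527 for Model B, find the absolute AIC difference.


Compute |474 - 527| = 53.
Model A has the smaller AIC.

53


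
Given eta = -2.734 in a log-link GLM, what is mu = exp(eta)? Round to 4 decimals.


Apply the inverse link:
mu = e^-2.734 = 0.0650.

0.0650


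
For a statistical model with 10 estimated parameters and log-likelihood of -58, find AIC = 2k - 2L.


Compute:
2k = 2*10 = 20.
-2*loglik = -2*(-58) = 116.
AIC = 20 + 116 = 136.

136


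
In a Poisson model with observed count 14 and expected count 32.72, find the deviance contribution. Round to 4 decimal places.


First: ln(14/32.72) = -0.848929.
Then: 14 * -0.848929 = -11.885006.
y - mu = 14 - 32.72 = -18.72.
D = 2(-11.885006 - -18.72) = 13.669988, which rounds to 13.6700.

13.6700


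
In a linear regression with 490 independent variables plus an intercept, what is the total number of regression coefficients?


Total coefficients = number of predictors + 1 (for the intercept).
= 490 + 1 = 491.

491


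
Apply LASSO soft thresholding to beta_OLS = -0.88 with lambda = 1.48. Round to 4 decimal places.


|beta_OLS| = 0.88.
lambda = 1.48.
Since |beta| <= lambda, the coefficient is set to 0.
Result = 0.0000.

0.0000


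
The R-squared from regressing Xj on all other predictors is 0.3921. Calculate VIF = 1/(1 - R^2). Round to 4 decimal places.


Denominator: 1 - 0.3921 = 0.6079.
VIF = 1 / 0.6079 = 1.6450.

1.6450


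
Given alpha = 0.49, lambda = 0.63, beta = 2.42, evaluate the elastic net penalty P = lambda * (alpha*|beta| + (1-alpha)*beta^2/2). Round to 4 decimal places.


alpha * |beta| = 0.49 * 2.42 = 1.1858.
(1-alpha) * beta^2/2 = 0.51 * 5.8564/2 = 1.4934.
Total = 0.63 * (1.1858 + 1.4934) = 1.6879.

1.6879


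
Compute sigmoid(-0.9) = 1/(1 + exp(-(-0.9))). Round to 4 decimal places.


First, exp(0.9000) = 2.4596.
Then sigma(z) = 1/(1 + 2.4596) = 0.2891.

0.2891


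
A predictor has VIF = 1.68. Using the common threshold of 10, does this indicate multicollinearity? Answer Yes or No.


Compare VIF = 1.68 to the threshold of 10.
1.68 < 10, so the answer is No.

No


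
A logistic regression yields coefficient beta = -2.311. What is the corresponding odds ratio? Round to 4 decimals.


Odds ratio = exp(beta) = exp(-2.311).
= 0.0992.

0.0992


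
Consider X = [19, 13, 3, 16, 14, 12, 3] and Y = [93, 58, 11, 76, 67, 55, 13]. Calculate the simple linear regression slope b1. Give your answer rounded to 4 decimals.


Calculate xbar = 11.4286, ybar = 53.2857.
S_xx = 229.7143, S_xy = 1144.1429.
Using b1 = S_xy / S_xx = 1144.1429 / 229.7143, we get b1 = 4.9807.

4.9807


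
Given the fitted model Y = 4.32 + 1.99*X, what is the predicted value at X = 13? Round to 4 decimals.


Substitute X = 13 into the equation:
Y = 4.32 + 1.99 * 13 = 4.32 + 25.8700 = 30.1900.

30.1900


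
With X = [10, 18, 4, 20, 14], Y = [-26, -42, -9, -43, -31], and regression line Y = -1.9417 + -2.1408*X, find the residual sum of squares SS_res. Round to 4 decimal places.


Compute predicted values, then residuals = yi - yhat_i.
Residuals: [-2.6503, -1.5239, 1.5049, 1.7577, 0.9129].
SSres = sum(residual^2) = 15.5340.

15.5340


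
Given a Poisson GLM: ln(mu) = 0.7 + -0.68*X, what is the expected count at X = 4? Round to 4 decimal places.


eta = 0.7 + -0.68 * 4 = -2.0200.
mu = exp(-2.0200) = 0.1327.

0.1327


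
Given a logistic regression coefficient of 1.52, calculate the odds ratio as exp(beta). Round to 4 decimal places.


Odds ratio = exp(beta) = exp(1.52).
= 4.5722.

4.5722


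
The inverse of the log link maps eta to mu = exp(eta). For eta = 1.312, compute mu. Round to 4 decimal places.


mu = exp(eta) = exp(1.312).
= 3.7136.

3.7136


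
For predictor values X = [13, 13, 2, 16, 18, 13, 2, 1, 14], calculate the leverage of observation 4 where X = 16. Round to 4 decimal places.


Mean of X: xbar = 10.2222.
SXX = 351.5556.
For X = 16: h = 1/9 + (16 - 10.2222)^2/351.5556 = 0.2061.

0.2061


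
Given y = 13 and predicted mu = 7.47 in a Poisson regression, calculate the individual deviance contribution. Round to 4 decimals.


y/mu = 13/7.47 = 1.740295 (approx.), and ln(13/7.47) = 0.554054.
y * ln(y/mu) = 13 * 0.554054 = 7.202702.
y - mu = 5.53.
D = 2 * (7.202702 - 5.53) = 3.345404, which rounds to 3.3454.

3.3454


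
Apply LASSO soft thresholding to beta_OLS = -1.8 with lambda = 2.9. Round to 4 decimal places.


Absolute value: |-1.8| = 1.8.
Compare to lambda = 2.9.
Since |beta| <= lambda, the coefficient is set to 0.

0.0000


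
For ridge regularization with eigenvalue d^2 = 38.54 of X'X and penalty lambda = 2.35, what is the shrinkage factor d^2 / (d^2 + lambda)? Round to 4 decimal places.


d^2 + lambda = 38.54 + 2.35 = 40.8900.
Shrinkage factor = 38.54/40.8900 = 0.9425.

0.9425


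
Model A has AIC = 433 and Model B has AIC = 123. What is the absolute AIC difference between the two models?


Absolute difference = |433 - 123| = 310.
The model with lower AIC (B) is preferred.

310


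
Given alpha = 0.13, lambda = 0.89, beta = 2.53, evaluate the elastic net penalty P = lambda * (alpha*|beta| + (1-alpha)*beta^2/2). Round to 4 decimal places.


L1 component = 0.13 * |2.53| = 0.3289.
L2 component = 0.87 * 2.53^2 / 2 = 2.7844.
Penalty = 0.89 * (0.3289 + 2.7844) = 0.89 * 3.1133 = 2.7708.

2.7708


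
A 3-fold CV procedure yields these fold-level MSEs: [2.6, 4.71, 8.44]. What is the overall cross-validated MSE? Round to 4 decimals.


Sum of fold MSEs = 15.7500.
Average = 15.7500 / 3 = 5.2500.

5.2500


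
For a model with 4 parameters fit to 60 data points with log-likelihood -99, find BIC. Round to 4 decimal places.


Compute k*ln(n) = 4*ln(60) = 4*4.094345 = 16.377380.
Then -2*loglik = 198.
BIC = 16.377380 + 198 = 214.377380, which rounds to 214.3774.

214.3774


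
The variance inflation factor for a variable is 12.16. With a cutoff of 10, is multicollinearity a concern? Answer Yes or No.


The threshold is 10.
VIF = 12.16 is >= 10.
Multicollinearity indication: Yes.

Yes


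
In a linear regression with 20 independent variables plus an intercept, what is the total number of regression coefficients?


Including the intercept, the model has 20 predictor coefficients + 1 intercept.
Total = 21.

21


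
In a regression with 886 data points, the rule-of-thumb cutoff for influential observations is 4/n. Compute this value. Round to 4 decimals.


Using the rule of thumb:
Threshold = 4 / 886 = 0.0045.

0.0045


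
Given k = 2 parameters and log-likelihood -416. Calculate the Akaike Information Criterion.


Compute:
2k = 2*2 = 4.
-2*loglik = -2*(-416) = 832.
AIC = 4 + 832 = 836.

836


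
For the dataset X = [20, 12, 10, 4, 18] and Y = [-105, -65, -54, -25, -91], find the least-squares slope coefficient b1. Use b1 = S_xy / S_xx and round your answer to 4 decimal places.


The sample means are xbar = 12.8000 and ybar = -68.0000.
Compute S_xx = 164.8000 and S_xy = -806.0000.
Slope b1 = S_xy / S_xx = -806.0000 / 164.8000 = -4.8908.

-4.8908


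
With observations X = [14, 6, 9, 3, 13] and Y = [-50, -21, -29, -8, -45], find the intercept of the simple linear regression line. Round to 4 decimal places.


The slope is b1 = -3.7093.
Sample means are xbar = 9.0000 and ybar = -30.6000.
Intercept: b0 = -30.6000 - (-3.7093)(9.0000) = 2.7837.

2.7837


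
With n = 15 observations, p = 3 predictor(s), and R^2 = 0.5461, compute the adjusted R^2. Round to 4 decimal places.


Plug in: Adj R^2 = 1 - (1 - 0.5461) * 14/11.
= 1 - 0.4539 * 14/11
= 1 - 6.3546 / 11
= 1 - 0.5777 = 0.4223.

0.4223


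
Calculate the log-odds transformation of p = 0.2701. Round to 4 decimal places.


Compute the odds: 0.2701/0.7299 = 0.3701.
Take the natural log: ln(0.3701) = -0.9941.

-0.9941


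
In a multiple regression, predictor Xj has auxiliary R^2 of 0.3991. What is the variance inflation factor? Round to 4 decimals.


Denominator: 1 - 0.3991 = 0.6009.
VIF = 1 / 0.6009 = 1.6642.

1.6642


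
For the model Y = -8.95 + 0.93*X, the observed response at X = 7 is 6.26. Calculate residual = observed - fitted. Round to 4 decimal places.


Fitted value at X = 7 is yhat = -8.95 + 0.93*7 = -2.4400.
Residual = 6.26 - -2.4400 = 8.7000.

8.7000


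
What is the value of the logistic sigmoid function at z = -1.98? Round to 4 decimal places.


First, exp(1.9800) = 7.2427.
Then sigma(z) = 1/(1 + 7.2427) = 0.1213.

0.1213


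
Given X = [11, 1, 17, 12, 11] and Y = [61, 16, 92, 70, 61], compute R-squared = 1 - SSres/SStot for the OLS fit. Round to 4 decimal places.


After computing the OLS fit (b0=10.6154, b1=4.7485):
SSres = 13.4497, SStot = 3062.0000.
R^2 = 1 - 13.4497/3062.0000 = 0.9956.

0.9956


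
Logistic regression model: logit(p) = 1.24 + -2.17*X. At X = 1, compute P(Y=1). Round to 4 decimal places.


Compute z = 1.24 + (-2.17)(1) = -0.9300.
exp(-z) = 2.5345.
P = 1/(1 + 2.5345) = 0.2829.

0.2829


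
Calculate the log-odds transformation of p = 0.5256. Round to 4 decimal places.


Compute the odds: 0.5256/0.4744 = 1.1079.
Take the natural log: ln(1.1079) = 0.1025.

0.1025


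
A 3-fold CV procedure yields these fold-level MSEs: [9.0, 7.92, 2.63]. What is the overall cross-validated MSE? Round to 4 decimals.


Add all fold MSEs: 19.5500.
Divide by k = 3: 19.5500/3 = 6.5167.

6.5167


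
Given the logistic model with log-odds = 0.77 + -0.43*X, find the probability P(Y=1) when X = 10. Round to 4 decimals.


Linear predictor: z = 0.77 + -0.43 * 10 = -3.5300.
P = 1/(1 + exp(3.5300)) = 1/(1 + 34.1240) = 0.0285.

0.0285


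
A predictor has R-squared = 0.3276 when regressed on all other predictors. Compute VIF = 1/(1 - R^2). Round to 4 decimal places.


Using VIF = 1/(1 - R^2_j):
1 - 0.3276 = 0.6724.
VIF = 1.4872.

1.4872


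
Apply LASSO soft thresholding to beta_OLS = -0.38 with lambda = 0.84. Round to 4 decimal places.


Absolute value: |-0.38| = 0.38.
Compare to lambda = 0.84.
Since |beta| <= lambda, the coefficient is set to 0.

0.0000


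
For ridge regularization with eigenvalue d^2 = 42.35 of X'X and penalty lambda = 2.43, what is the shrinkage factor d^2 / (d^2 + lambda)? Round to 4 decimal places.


d^2 + lambda = 42.35 + 2.43 = 44.7800.
Shrinkage factor = 42.35/44.7800 = 0.9457.

0.9457


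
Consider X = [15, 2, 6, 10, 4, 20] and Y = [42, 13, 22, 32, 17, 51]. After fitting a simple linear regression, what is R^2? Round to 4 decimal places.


Fit the OLS line: b0 = 9.0919, b1 = 2.1482.
SSres = 4.2380.
SStot = 1109.5000.
R^2 = 1 - 4.2380/1109.5000 = 0.9962.

0.9962


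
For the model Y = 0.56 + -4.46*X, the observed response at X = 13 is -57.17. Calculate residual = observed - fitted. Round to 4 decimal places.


Predicted = 0.56 + -4.46 * 13 = -57.4200.
Residual = -57.17 - -57.4200 = 0.2500.

0.2500


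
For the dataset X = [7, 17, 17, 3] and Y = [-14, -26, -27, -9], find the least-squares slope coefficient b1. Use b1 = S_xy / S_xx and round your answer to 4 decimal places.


Calculate xbar = 11.0000, ybar = -19.0000.
S_xx = 152.0000, S_xy = -190.0000.
Using b1 = S_xy / S_xx = -190.0000 / 152.0000, we get b1 = -1.2500.

-1.2500


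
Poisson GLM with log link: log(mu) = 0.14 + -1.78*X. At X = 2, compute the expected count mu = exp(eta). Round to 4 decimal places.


Linear predictor: eta = 0.14 + (-1.78)(2) = -3.4200.
Expected count: mu = exp(-3.4200) = 0.0327.

0.0327


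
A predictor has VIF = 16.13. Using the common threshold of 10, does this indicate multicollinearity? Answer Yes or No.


Check: VIF = 16.13 vs threshold = 10.
Since 16.13 >= 10, the answer is Yes.

Yes


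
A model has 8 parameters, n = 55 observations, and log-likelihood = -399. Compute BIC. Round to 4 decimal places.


Compute k*ln(n) = 8*ln(55) = 8*4.007333 = 32.058664.
Then -2*loglik = 798.
BIC = 32.058664 + 798 = 830.058664, which rounds to 830.0587.

830.0587


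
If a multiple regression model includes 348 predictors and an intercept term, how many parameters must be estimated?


Total coefficients = number of predictors + 1 (for the intercept).
= 348 + 1 = 349.

349


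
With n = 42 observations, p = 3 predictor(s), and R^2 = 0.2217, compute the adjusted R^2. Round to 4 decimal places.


Using the formula:
(1 - 0.2217) = 0.7783.
Multiply by 41/38: 0.7783 * 41 = 31.9103, then 31.9103 / 38 = 0.8397.
Adj R^2 = 1 - 0.8397 = 0.1603.

0.1603


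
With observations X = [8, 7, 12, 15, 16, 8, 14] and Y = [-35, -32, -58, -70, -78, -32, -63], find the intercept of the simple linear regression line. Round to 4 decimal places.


First find the slope: b1 = -5.1399.
Means: xbar = 11.4286, ybar = -52.5714.
b0 = ybar - b1 * xbar = -52.5714 - -5.1399 * 11.4286 = 6.1706.

6.1706
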